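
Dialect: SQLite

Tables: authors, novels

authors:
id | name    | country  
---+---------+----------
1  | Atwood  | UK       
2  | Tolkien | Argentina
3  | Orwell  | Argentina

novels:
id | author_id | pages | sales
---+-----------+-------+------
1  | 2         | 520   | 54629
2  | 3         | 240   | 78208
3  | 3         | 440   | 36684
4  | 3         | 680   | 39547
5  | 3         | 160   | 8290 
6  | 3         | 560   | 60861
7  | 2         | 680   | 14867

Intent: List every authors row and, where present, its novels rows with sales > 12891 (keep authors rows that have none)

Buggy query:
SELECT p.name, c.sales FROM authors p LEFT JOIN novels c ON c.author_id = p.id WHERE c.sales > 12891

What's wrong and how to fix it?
Bug: A WHERE condition on the right-hand table after LEFT JOIN drops unmatched parents

Fix: Put 'c.sales > 12891' in the JOIN's ON clause instead of WHERE

Corrected query:
SELECT p.name, c.sales FROM authors p LEFT JOIN novels c ON c.author_id = p.id AND c.sales > 12891

Result:
name    | sales
--------+------
Atwood  | NULL 
Tolkien | 14867
Tolkien | 54629
Orwell  | 36684
Orwell  | 39547
Orwell  | 60861
Orwell  | 78208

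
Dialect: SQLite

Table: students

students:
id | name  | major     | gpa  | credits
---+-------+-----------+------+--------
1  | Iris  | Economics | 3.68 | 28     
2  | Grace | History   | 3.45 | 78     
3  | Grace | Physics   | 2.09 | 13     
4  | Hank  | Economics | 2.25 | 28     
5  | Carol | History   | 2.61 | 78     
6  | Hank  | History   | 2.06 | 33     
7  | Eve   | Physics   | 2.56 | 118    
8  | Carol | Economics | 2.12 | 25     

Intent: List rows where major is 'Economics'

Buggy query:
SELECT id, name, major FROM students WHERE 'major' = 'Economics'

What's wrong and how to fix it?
Bug: 'major' in single quotes is a string literal, not the column; the comparison is literal-vs-literal and never true

Fix: Reference the column as major without single quotes

Corrected query:
SELECT id, name, major FROM students WHERE major = 'Economics'

Result:
id | name  | major    
---+-------+----------
1  | Iris  | Economics
4  | Hank  | Economics
8  | Carol | Economics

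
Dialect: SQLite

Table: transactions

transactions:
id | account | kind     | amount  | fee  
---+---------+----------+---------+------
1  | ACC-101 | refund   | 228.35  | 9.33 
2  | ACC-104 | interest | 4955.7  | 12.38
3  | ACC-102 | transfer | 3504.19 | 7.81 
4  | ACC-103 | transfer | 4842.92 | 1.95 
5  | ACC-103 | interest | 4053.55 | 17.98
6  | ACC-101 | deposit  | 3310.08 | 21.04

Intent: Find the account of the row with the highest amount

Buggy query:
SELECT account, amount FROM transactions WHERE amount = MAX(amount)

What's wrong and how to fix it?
Bug: MAX(amount) is an aggregate and cannot be used directly in WHERE

Fix: Use a subquery: WHERE amount = (SELECT MAX(amount) FROM transactions)

Corrected query:
SELECT account, amount FROM transactions WHERE amount = (SELECT MAX(amount) FROM transactions)

Result:
account | amount
--------+-------
ACC-104 | 4955.7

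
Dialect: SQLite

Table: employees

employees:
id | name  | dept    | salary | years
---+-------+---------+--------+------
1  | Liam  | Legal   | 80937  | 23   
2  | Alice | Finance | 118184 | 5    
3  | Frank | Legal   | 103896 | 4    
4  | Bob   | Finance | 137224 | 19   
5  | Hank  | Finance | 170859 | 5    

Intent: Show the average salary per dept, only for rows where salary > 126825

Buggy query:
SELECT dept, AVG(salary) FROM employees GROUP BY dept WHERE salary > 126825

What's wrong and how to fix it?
Bug: WHERE cannot follow GROUP BY

Fix: Move the WHERE clause before GROUP BY

Corrected query:
SELECT dept, AVG(salary) FROM employees WHERE salary > 126825 GROUP BY dept

Result:
dept    | AVG(salary)
--------+------------
Finance | 154041.5   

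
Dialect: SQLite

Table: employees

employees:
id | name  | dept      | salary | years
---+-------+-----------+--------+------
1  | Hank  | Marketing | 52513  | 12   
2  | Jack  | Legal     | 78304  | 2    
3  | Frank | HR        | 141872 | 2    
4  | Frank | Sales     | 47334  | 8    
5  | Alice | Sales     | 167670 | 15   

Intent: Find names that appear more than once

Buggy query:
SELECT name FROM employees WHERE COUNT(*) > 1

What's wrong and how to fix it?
Bug: COUNT(*) is an aggregate and cannot be used in WHERE

Fix: GROUP BY name, then filter groups with HAVING COUNT(*) > 1

Corrected query:
SELECT name FROM employees GROUP BY name HAVING COUNT(*) > 1

Result:
name 
-----
Frank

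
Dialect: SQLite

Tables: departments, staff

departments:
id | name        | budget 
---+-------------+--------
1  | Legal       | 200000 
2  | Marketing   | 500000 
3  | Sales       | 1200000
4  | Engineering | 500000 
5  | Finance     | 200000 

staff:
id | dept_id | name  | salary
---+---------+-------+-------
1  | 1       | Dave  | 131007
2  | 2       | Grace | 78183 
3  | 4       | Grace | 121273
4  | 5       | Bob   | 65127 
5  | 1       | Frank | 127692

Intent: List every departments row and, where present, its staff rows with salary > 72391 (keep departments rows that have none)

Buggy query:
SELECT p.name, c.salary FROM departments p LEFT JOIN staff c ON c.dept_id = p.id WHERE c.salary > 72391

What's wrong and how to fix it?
Bug: A WHERE condition on the right-hand table after LEFT JOIN drops unmatched parents

Fix: Put 'c.salary > 72391' in the JOIN's ON clause instead of WHERE

Corrected query:
SELECT p.name, c.salary FROM departments p LEFT JOIN staff c ON c.dept_id = p.id AND c.salary > 72391

Result:
name        | salary
------------+-------
Legal       | 127692
Legal       | 131007
Marketing   | 78183 
Sales       | NULL  
Engineering | 121273
Finance     | NULL  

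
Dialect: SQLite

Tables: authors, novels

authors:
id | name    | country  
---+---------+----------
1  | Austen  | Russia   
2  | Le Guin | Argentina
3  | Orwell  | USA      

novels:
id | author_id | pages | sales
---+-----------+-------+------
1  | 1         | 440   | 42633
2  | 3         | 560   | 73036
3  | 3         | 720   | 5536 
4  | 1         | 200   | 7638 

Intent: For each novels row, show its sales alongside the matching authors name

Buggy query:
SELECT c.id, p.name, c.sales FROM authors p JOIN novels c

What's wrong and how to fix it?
Bug: Missing join condition: each novels row is matched to all authors rows instead of just its own

Fix: Add ON c.author_id = p.id to the JOIN

Corrected query:
SELECT c.id, p.name, c.sales FROM authors p JOIN novels c ON c.author_id = p.id

Result:
id | name   | sales
---+--------+------
1  | Austen | 42633
2  | Orwell | 73036
3  | Orwell | 5536 
4  | Austen | 7638 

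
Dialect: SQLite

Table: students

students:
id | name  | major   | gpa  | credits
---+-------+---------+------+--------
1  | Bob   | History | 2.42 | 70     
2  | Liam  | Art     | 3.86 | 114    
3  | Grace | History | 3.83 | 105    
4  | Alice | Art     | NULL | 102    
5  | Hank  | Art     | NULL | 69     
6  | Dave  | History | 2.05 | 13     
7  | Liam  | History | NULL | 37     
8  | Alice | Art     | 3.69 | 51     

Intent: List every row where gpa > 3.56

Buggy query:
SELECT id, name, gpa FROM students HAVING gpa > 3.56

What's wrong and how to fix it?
Bug: This is a non-aggregate query (no GROUP BY, no aggregates), so in SQLite the HAVING clause is invalid here; a row-level condition belongs in WHERE

Fix: Replace HAVING with WHERE since the condition applies to individual rows

Corrected query:
SELECT id, name, gpa FROM students WHERE gpa > 3.56

Result:
id | name  | gpa 
---+-------+-----
2  | Liam  | 3.86
3  | Grace | 3.83
8  | Alice | 3.69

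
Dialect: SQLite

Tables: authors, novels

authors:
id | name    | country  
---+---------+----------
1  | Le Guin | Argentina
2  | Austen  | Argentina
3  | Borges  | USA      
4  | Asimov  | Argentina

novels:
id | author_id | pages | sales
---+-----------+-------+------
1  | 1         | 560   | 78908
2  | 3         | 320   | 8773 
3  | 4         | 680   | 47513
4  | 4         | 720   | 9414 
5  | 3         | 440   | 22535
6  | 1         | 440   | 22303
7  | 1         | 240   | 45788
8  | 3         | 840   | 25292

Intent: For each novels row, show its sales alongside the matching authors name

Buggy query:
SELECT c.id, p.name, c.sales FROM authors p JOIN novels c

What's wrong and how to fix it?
Bug: Missing join condition: each novels row is matched to all authors rows instead of just its own

Fix: Add ON c.author_id = p.id to the JOIN

Corrected query:
SELECT c.id, p.name, c.sales FROM authors p JOIN novels c ON c.author_id = p.id

Result:
id | name    | sales
---+---------+------
1  | Le Guin | 78908
2  | Borges  | 8773 
3  | Asimov  | 47513
4  | Asimov  | 9414 
5  | Borges  | 22535
6  | Le Guin | 22303
7  | Le Guin | 45788
8  | Borges  | 25292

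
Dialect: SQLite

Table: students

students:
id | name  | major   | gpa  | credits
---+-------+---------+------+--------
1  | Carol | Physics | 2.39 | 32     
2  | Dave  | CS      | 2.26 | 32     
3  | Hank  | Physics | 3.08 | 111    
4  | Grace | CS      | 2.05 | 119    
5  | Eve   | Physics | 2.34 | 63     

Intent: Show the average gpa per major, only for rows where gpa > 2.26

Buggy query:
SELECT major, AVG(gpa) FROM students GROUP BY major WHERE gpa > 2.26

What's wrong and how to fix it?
Bug: Row-level WHERE must come before GROUP BY in the clause order

Fix: Move the WHERE clause before GROUP BY

Corrected query:
SELECT major, AVG(gpa) FROM students WHERE gpa > 2.26 GROUP BY major

Result:
major   | AVG(gpa)
--------+---------
Physics | 2.603333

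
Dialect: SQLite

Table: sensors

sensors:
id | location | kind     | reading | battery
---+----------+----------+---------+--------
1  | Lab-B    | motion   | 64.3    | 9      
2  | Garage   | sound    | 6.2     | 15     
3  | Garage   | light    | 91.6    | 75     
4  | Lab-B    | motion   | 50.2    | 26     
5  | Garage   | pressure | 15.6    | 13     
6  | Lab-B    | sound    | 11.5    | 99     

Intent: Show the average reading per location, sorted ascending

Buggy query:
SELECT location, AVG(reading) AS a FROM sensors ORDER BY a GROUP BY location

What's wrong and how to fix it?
Bug: ORDER BY appears before GROUP BY; SQL clause order requires GROUP BY first

Fix: Reorder: SELECT … FROM … GROUP BY … ORDER BY …

Corrected query:
SELECT location, AVG(reading) AS a FROM sensors GROUP BY location ORDER BY a

Result:
location | a   
---------+-----
Garage   | 37.8
Lab-B    | 42  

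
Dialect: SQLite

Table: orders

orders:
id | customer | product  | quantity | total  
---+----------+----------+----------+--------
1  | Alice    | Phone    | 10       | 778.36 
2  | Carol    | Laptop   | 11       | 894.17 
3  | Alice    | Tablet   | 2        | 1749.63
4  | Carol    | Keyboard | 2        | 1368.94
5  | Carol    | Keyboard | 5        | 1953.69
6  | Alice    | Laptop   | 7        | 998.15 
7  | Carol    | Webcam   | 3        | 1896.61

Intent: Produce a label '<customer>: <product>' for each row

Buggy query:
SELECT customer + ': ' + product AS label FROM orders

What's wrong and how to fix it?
Bug: SQLite uses || for string concatenation; + coerces text to numbers (yielding 0)

Fix: Use the || operator for string concatenation

Corrected query:
SELECT customer || ': ' || product AS label FROM orders

Result:
label          
---------------
Alice: Phone   
Carol: Laptop  
Alice: Tablet  
Carol: Keyboard
Carol: Keyboard
Alice: Laptop  
Carol: Webcam  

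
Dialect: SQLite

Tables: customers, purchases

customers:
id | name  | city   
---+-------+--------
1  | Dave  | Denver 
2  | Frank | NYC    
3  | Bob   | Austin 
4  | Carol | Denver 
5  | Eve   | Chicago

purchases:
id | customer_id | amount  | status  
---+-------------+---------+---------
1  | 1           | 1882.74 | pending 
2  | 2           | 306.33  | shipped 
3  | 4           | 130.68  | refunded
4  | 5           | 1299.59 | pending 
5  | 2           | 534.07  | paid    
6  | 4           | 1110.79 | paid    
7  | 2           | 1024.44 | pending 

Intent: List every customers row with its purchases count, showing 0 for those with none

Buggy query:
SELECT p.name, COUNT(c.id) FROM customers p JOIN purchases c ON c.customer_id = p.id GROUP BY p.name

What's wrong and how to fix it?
Bug: An inner join excludes parents with zero children

Fix: Switch to LEFT JOIN to retain unmatched parent rows

Corrected query:
SELECT p.name, COUNT(c.id) FROM customers p LEFT JOIN purchases c ON c.customer_id = p.id GROUP BY p.name

Result:
name  | COUNT(c.id)
------+------------
Bob   | 0          
Carol | 2          
Dave  | 1          
Eve   | 1          
Frank | 3          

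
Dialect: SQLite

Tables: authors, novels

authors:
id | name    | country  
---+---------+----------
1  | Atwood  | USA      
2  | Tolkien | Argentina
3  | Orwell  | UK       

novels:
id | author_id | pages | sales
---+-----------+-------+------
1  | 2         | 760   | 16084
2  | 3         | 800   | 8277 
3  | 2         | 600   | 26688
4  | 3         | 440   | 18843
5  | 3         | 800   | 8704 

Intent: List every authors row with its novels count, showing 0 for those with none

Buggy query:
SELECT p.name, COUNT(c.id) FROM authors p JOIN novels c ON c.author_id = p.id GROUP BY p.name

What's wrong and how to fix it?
Bug: An inner join excludes parents with zero children

Fix: Switch to LEFT JOIN to retain unmatched parent rows

Corrected query:
SELECT p.name, COUNT(c.id) FROM authors p LEFT JOIN novels c ON c.author_id = p.id GROUP BY p.name

Result:
name    | COUNT(c.id)
--------+------------
Atwood  | 0          
Orwell  | 3          
Tolkien | 2          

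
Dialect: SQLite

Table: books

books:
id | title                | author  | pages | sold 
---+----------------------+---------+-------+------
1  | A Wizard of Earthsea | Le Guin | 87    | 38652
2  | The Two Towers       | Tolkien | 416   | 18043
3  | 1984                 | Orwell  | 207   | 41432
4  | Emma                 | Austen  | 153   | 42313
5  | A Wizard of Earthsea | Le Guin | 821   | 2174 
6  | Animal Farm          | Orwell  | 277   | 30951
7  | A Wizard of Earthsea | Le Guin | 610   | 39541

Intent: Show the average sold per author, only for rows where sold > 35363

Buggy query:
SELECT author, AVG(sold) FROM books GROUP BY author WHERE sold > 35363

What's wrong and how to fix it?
Bug: WHERE cannot follow GROUP BY

Fix: Place WHERE between FROM and GROUP BY

Corrected query:
SELECT author, AVG(sold) FROM books WHERE sold > 35363 GROUP BY author

Result:
author  | AVG(sold)
--------+----------
Austen  | 42313    
Le Guin | 39096.5  
Orwell  | 41432    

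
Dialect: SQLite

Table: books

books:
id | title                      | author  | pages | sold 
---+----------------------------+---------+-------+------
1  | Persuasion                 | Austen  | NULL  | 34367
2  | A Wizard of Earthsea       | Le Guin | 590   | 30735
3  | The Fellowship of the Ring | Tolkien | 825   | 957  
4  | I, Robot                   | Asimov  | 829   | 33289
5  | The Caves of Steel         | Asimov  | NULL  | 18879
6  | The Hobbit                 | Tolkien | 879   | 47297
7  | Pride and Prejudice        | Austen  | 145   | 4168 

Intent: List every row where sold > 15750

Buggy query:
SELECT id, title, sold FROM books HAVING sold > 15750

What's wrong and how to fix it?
Bug: This is a non-aggregate query (no GROUP BY, no aggregates), so in SQLite the HAVING clause is invalid here; a row-level condition belongs in WHERE

Fix: Replace HAVING with WHERE since the condition applies to individual rows

Corrected query:
SELECT id, title, sold FROM books WHERE sold > 15750

Result:
id | title                | sold 
---+----------------------+------
1  | Persuasion           | 34367
2  | A Wizard of Earthsea | 30735
4  | I, Robot             | 33289
5  | The Caves of Steel   | 18879
6  | The Hobbit           | 47297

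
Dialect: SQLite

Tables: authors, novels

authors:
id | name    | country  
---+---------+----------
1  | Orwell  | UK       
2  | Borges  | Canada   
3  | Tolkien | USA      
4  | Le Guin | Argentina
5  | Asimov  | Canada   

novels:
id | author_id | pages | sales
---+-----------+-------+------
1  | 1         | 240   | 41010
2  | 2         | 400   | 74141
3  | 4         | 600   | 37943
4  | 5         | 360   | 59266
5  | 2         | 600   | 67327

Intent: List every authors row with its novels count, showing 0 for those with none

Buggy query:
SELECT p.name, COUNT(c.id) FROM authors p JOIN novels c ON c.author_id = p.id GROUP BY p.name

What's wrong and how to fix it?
Bug: INNER JOIN drops authors rows that have no matching novels rows

Fix: Switch to LEFT JOIN to retain unmatched parent rows

Corrected query:
SELECT p.name, COUNT(c.id) FROM authors p LEFT JOIN novels c ON c.author_id = p.id GROUP BY p.name

Result:
name    | COUNT(c.id)
--------+------------
Asimov  | 1          
Borges  | 2          
Le Guin | 1          
Orwell  | 1          
Tolkien | 0          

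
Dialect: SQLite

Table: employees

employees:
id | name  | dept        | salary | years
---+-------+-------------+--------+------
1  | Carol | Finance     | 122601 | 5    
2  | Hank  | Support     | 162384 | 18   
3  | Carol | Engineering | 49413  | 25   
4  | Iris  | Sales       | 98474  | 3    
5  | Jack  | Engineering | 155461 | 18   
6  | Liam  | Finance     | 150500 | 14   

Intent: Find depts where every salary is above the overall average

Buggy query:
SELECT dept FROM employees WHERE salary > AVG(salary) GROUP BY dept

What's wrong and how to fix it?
Bug: WHERE evaluates per row before aggregation, so AVG() is unavailable

Fix: Use a subquery for AVG and a HAVING MIN(...) filter so the condition holds for every row in the group

Corrected query:
SELECT dept FROM employees GROUP BY dept HAVING MIN(salary) > (SELECT AVG(salary) FROM employees)

Result:
dept   
-------
Support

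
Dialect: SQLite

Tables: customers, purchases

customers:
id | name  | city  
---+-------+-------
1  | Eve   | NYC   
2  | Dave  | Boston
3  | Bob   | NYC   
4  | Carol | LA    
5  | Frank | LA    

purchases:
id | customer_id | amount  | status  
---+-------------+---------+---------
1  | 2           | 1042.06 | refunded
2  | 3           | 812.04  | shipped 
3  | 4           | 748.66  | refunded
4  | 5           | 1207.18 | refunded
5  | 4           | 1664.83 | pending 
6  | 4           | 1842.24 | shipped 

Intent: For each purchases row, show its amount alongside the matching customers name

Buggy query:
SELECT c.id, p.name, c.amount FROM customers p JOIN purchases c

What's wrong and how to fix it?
Bug: Missing join condition: each purchases row is matched to all customers rows instead of just its own

Fix: Specify the join condition linking the foreign key to the parent id

Corrected query:
SELECT c.id, p.name, c.amount FROM customers p JOIN purchases c ON c.customer_id = p.id

Result:
id | name  | amount 
---+-------+--------
1  | Dave  | 1042.06
2  | Bob   | 812.04 
3  | Carol | 748.66 
4  | Frank | 1207.18
5  | Carol | 1664.83
6  | Carol | 1842.24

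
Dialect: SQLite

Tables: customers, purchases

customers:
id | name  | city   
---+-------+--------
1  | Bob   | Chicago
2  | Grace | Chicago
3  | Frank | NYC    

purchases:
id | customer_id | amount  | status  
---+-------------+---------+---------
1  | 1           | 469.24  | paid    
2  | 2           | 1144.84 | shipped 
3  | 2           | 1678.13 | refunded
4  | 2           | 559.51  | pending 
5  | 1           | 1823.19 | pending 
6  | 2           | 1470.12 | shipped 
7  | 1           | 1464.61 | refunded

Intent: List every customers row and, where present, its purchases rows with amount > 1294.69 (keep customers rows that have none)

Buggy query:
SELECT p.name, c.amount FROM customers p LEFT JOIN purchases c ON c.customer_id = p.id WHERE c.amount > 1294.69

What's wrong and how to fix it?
Bug: A WHERE condition on the right-hand table after LEFT JOIN drops unmatched parents

Fix: Put 'c.amount > 1294.69' in the JOIN's ON clause instead of WHERE

Corrected query:
SELECT p.name, c.amount FROM customers p LEFT JOIN purchases c ON c.customer_id = p.id AND c.amount > 1294.69

Result:
name  | amount 
------+--------
Bob   | 1464.61
Bob   | 1823.19
Grace | 1470.12
Grace | 1678.13
Frank | NULL   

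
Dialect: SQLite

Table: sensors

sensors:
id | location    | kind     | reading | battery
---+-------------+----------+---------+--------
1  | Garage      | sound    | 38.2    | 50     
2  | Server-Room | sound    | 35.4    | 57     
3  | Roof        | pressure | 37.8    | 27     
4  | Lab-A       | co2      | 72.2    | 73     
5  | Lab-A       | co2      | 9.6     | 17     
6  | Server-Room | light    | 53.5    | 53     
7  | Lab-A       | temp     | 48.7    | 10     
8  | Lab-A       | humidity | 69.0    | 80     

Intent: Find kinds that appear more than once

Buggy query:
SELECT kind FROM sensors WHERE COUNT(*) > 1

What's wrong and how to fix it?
Bug: COUNT(*) is an aggregate and cannot be used in WHERE

Fix: Group first, then use HAVING for the count condition

Corrected query:
SELECT kind FROM sensors GROUP BY kind HAVING COUNT(*) > 1

Result:
kind 
-----
co2  
sound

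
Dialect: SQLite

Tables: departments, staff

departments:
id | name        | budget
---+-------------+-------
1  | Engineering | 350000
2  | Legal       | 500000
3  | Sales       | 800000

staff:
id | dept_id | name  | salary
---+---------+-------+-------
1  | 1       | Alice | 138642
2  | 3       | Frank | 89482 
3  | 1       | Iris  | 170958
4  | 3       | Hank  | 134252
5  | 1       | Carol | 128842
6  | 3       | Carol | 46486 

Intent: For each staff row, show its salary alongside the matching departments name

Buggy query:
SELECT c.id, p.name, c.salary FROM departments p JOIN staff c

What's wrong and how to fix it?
Bug: Missing join condition: each staff row is matched to all departments rows instead of just its own

Fix: Add ON c.dept_id = p.id to the JOIN

Corrected query:
SELECT c.id, p.name, c.salary FROM departments p JOIN staff c ON c.dept_id = p.id

Result:
id | name        | salary
---+-------------+-------
1  | Engineering | 138642
2  | Sales       | 89482 
3  | Engineering | 170958
4  | Sales       | 134252
5  | Engineering | 128842
6  | Sales       | 46486 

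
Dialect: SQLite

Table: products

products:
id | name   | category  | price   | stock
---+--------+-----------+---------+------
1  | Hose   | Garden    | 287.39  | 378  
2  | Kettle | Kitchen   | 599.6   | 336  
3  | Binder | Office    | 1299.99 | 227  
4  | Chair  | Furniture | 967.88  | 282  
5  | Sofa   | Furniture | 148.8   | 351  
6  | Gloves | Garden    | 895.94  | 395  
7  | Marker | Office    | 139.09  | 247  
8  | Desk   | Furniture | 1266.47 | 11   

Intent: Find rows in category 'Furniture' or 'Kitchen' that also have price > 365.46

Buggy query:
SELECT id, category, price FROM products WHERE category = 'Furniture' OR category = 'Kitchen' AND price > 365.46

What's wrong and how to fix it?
Bug: Without parentheses, AND is evaluated before OR, so the price filter only applies to the 'Kitchen' branch

Fix: Add parentheses around the OR so the AND applies to both alternatives

Corrected query:
SELECT id, category, price FROM products WHERE (category = 'Furniture' OR category = 'Kitchen') AND price > 365.46

Result:
id | category  | price  
---+-----------+--------
2  | Kitchen   | 599.6  
4  | Furniture | 967.88 
8  | Furniture | 1266.47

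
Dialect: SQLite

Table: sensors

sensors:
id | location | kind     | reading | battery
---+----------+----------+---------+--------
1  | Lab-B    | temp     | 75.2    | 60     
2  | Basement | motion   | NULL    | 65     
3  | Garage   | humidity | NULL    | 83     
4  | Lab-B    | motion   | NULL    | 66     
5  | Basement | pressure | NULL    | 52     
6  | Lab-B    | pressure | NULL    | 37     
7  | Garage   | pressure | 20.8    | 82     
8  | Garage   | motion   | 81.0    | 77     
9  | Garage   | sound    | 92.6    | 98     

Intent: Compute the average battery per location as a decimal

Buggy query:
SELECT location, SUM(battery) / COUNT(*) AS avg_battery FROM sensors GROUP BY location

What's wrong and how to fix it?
Bug: Both operands are integers, so '/' performs integer division and truncates

Fix: Cast one side to REAL so the division keeps the fractional part

Corrected query:
SELECT location, SUM(battery) * 1.0 / COUNT(*) AS avg_battery FROM sensors GROUP BY location

Result:
location | avg_battery
---------+------------
Basement | 58.5       
Garage   | 85         
Lab-B    | 54.333333  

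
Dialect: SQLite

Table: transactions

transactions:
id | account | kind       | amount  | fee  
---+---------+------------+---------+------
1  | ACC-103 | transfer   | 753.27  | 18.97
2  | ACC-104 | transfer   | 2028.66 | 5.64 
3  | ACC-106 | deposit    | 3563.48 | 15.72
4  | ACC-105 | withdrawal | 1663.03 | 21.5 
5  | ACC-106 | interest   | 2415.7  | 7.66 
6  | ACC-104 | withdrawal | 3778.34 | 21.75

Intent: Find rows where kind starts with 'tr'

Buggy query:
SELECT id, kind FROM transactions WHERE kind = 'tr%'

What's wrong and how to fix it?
Bug: Wildcards only work with LIKE; '=' treats '%' as a literal character

Fix: Use LIKE for wildcard pattern matching

Corrected query:
SELECT id, kind FROM transactions WHERE kind LIKE 'tr%'

Result:
id | kind    
---+---------
1  | transfer
2  | transfer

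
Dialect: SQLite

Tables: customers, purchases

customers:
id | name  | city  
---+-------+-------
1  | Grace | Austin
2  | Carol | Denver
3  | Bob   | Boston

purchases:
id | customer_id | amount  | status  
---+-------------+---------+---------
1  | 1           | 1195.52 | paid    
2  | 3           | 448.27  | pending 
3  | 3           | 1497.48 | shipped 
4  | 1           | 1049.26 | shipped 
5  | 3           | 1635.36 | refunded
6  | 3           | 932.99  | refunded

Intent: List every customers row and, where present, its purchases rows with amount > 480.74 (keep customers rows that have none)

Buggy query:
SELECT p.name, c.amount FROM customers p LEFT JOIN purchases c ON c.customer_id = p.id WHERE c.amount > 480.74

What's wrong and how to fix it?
Bug: A WHERE condition on the right-hand table after LEFT JOIN drops unmatched parents

Fix: Move the right-table condition into the ON clause so unmatched parents are kept

Corrected query:
SELECT p.name, c.amount FROM customers p LEFT JOIN purchases c ON c.customer_id = p.id AND c.amount > 480.74

Result:
name  | amount 
------+--------
Grace | 1049.26
Grace | 1195.52
Carol | NULL   
Bob   | 932.99 
Bob   | 1497.48
Bob   | 1635.36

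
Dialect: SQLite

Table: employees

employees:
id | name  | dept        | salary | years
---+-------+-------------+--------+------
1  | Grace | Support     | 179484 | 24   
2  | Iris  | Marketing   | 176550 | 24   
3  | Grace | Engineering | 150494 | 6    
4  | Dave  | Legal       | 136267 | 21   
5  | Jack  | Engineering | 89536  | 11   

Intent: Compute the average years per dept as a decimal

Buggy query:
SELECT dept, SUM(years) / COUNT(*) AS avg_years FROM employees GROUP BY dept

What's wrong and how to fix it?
Bug: SUM(years) and COUNT(*) are both integers; the division truncates the fractional part

Fix: Multiply by 1.0 (or CAST to REAL) to force floating-point division

Corrected query:
SELECT dept, SUM(years) * 1.0 / COUNT(*) AS avg_years FROM employees GROUP BY dept

Result:
dept        | avg_years
------------+----------
Engineering | 8.5      
Legal       | 21       
Marketing   | 24       
Support     | 24       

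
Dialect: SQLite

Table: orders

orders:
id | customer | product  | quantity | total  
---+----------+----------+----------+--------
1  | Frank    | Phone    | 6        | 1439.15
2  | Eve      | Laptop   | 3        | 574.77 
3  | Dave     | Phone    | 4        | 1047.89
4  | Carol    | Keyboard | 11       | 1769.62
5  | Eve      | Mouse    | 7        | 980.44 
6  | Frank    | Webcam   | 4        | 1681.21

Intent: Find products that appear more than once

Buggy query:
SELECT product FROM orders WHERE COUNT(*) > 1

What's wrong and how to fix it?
Bug: COUNT(*) is an aggregate and cannot be used in WHERE

Fix: Group first, then use HAVING for the count condition

Corrected query:
SELECT product FROM orders GROUP BY product HAVING COUNT(*) > 1

Result:
product
-------
Phone  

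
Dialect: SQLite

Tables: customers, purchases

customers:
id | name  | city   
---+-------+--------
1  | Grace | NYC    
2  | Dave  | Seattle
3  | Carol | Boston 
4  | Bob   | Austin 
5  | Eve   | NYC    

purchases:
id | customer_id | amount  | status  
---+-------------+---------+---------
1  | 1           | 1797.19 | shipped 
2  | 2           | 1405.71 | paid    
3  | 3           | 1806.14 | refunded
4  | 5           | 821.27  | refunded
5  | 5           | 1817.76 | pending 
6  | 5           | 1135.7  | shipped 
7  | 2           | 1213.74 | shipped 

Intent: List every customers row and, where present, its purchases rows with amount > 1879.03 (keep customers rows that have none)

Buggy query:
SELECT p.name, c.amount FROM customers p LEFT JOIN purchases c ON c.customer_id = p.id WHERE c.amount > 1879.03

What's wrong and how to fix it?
Bug: Filtering c.amount in WHERE discards the NULL rows produced by LEFT JOIN, turning it into an inner join

Fix: Move the right-table condition into the ON clause so unmatched parents are kept

Corrected query:
SELECT p.name, c.amount FROM customers p LEFT JOIN purchases c ON c.customer_id = p.id AND c.amount > 1879.03

Result:
name  | amount
------+-------
Grace | NULL  
Dave  | NULL  
Carol | NULL  
Bob   | NULL  
Eve   | NULL  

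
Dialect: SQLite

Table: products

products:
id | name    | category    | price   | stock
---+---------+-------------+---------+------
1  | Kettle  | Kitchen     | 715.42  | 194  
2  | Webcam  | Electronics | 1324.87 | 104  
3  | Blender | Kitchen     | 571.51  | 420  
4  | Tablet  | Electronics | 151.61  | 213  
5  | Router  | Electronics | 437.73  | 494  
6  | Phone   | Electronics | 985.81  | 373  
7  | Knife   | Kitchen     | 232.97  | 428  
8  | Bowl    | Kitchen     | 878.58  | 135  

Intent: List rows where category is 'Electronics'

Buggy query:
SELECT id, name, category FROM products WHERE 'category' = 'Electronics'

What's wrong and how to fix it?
Bug: Single quotes denote string literals in SQL; the column name is being compared as a constant string

Fix: Remove the quotes around the column name (or use double quotes for an identifier)

Corrected query:
SELECT id, name, category FROM products WHERE category = 'Electronics'

Result:
id | name   | category   
---+--------+------------
2  | Webcam | Electronics
4  | Tablet | Electronics
5  | Router | Electronics
6  | Phone  | Electronics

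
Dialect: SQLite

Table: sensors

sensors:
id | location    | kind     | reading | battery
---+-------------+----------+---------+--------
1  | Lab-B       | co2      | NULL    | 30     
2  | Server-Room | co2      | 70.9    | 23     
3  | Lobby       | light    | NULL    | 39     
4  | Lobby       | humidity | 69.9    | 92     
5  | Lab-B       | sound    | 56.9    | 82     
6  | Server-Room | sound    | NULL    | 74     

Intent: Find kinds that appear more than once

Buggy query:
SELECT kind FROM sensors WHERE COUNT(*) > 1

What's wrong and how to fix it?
Bug: COUNT(*) is an aggregate and cannot be used in WHERE

Fix: GROUP BY kind, then filter groups with HAVING COUNT(*) > 1

Corrected query:
SELECT kind FROM sensors GROUP BY kind HAVING COUNT(*) > 1

Result:
kind 
-----
co2  
sound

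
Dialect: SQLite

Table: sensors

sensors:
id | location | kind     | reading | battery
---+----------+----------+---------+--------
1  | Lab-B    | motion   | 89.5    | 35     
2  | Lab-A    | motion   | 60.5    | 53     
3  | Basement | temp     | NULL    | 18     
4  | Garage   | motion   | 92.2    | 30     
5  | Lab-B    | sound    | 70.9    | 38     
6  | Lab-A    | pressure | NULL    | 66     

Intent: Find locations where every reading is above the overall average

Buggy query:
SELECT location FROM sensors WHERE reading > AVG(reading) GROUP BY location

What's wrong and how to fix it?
Bug: WHERE evaluates per row before aggregation, so AVG() is unavailable

Fix: Compute the overall average in a scalar subquery and compare each group's MIN against it in HAVING

Corrected query:
SELECT location FROM sensors GROUP BY location HAVING MIN(reading) > (SELECT AVG(reading) FROM sensors)

Result:
location
--------
Garage  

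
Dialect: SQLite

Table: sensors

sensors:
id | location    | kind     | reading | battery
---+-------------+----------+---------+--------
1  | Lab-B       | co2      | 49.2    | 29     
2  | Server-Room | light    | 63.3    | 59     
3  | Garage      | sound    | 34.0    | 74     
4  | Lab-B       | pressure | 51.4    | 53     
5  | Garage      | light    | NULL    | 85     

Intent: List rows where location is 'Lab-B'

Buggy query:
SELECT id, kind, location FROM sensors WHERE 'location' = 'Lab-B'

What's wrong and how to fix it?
Bug: 'location' in single quotes is a string literal, not the column; the comparison is literal-vs-literal and never true

Fix: Remove the quotes around the column name (or use double quotes for an identifier)

Corrected query:
SELECT id, kind, location FROM sensors WHERE location = 'Lab-B'

Result:
id | kind     | location
---+----------+---------
1  | co2      | Lab-B   
4  | pressure | Lab-B   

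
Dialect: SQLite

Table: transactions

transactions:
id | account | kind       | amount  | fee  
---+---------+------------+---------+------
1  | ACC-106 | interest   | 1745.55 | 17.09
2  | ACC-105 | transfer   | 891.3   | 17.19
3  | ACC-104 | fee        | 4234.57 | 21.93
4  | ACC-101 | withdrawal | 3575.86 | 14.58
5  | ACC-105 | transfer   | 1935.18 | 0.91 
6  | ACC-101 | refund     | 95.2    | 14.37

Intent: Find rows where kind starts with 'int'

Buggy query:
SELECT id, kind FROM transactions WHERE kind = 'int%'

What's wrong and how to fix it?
Bug: '=' compares the literal string including the % character; pattern matching needs LIKE

Fix: Use LIKE for wildcard pattern matching

Corrected query:
SELECT id, kind FROM transactions WHERE kind LIKE 'int%'

Result:
id | kind    
---+---------
1  | interest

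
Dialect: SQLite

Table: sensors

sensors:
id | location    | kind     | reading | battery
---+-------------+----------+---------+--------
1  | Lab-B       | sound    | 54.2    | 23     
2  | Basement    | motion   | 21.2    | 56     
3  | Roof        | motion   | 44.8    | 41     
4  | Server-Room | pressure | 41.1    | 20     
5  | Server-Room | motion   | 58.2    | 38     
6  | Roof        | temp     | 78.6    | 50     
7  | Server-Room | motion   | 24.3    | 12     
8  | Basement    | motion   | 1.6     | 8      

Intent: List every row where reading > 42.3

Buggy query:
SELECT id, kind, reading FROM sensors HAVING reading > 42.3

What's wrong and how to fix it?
Bug: HAVING filters the output of aggregation, but this query has no GROUP BY and no aggregate functions, so SQLite rejects it (HAVING clause on a non-aggregate query); the condition here is per row

Fix: Replace HAVING with WHERE since the condition applies to individual rows

Corrected query:
SELECT id, kind, reading FROM sensors WHERE reading > 42.3

Result:
id | kind   | reading
---+--------+--------
1  | sound  | 54.2   
3  | motion | 44.8   
5  | motion | 58.2   
6  | temp   | 78.6   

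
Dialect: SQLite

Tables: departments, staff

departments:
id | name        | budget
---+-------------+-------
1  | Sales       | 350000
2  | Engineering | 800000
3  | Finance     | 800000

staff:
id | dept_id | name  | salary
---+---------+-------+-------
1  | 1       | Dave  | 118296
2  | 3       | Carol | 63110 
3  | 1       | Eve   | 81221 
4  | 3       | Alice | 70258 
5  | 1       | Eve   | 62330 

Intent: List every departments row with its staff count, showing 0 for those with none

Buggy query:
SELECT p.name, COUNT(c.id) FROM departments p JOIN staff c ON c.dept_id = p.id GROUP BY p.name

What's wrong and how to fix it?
Bug: An inner join excludes parents with zero children

Fix: Switch to LEFT JOIN to retain unmatched parent rows

Corrected query:
SELECT p.name, COUNT(c.id) FROM departments p LEFT JOIN staff c ON c.dept_id = p.id GROUP BY p.name

Result:
name        | COUNT(c.id)
------------+------------
Engineering | 0          
Finance     | 2          
Sales       | 3          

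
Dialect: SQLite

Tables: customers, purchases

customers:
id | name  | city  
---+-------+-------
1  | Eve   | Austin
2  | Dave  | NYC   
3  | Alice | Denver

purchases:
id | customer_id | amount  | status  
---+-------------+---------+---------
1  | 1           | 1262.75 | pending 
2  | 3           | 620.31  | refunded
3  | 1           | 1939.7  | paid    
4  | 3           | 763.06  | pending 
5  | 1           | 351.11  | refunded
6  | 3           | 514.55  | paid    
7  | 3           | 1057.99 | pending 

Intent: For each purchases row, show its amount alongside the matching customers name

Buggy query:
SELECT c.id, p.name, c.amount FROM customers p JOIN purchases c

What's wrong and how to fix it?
Bug: Missing join condition: each purchases row is matched to all customers rows instead of just its own

Fix: Add ON c.customer_id = p.id to the JOIN

Corrected query:
SELECT c.id, p.name, c.amount FROM customers p JOIN purchases c ON c.customer_id = p.id

Result:
id | name  | amount 
---+-------+--------
1  | Eve   | 1262.75
2  | Alice | 620.31 
3  | Eve   | 1939.7 
4  | Alice | 763.06 
5  | Eve   | 351.11 
6  | Alice | 514.55 
7  | Alice | 1057.99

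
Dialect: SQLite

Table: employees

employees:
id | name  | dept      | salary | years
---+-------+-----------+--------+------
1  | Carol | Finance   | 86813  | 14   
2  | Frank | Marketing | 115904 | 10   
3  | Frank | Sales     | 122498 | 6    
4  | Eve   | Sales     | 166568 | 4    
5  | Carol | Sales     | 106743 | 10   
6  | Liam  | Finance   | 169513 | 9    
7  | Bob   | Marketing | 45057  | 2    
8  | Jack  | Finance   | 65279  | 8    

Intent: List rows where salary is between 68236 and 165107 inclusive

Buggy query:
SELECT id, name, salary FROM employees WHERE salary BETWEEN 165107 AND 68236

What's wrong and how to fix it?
Bug: BETWEEN expects the lower bound first; with 165107 AND 68236 the range is empty

Fix: Swap the bounds so the smaller value comes first

Corrected query:
SELECT id, name, salary FROM employees WHERE salary BETWEEN 68236 AND 165107

Result:
id | name  | salary
---+-------+-------
1  | Carol | 86813 
2  | Frank | 115904
3  | Frank | 122498
5  | Carol | 106743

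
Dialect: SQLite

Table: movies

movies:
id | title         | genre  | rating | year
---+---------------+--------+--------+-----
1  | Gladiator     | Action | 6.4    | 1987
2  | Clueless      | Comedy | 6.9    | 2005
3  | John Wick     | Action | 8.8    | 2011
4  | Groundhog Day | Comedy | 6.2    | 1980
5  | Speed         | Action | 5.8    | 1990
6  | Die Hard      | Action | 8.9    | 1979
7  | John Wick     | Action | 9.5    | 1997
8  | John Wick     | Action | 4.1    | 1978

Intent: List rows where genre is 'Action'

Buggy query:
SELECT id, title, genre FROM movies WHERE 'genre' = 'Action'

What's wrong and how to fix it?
Bug: Single quotes denote string literals in SQL; the column name is being compared as a constant string

Fix: Remove the quotes around the column name (or use double quotes for an identifier)

Corrected query:
SELECT id, title, genre FROM movies WHERE genre = 'Action'

Result:
id | title     | genre 
---+-----------+-------
1  | Gladiator | Action
3  | John Wick | Action
5  | Speed     | Action
6  | Die Hard  | Action
7  | John Wick | Action
8  | John Wick | Action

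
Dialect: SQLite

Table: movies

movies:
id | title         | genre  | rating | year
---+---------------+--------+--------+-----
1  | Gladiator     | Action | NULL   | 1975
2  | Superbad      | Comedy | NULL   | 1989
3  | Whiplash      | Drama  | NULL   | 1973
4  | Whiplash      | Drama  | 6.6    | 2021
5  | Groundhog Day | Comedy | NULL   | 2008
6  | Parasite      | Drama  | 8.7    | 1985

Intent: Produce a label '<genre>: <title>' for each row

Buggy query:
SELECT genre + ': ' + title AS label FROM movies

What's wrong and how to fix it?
Bug: '+' is numeric addition; on text columns SQLite converts them to 0 instead of concatenating

Fix: Replace + with || to concatenate text

Corrected query:
SELECT genre || ': ' || title AS label FROM movies

Result:
label                
---------------------
Action: Gladiator    
Comedy: Superbad     
Drama: Whiplash      
Drama: Whiplash      
Comedy: Groundhog Day
Drama: Parasite      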